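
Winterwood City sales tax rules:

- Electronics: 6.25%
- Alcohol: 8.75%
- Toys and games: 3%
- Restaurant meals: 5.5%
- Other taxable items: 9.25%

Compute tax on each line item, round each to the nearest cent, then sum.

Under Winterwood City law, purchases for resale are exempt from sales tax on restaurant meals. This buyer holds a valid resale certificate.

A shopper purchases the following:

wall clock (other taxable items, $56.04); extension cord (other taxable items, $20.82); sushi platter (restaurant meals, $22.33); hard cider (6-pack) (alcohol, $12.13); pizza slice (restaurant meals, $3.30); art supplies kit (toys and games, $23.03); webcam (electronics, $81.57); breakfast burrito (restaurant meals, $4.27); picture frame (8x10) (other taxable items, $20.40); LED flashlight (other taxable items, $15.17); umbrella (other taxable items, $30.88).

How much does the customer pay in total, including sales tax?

$310.05

Wall clock $56.04: other taxable items → 9.25% → $5.18
Extension cord $20.82: other taxable items → 9.25% → $1.93
Sushi platter $22.33: restaurant meals, buyer-exempt → 0% → $0.00
Hard cider (6-pack) $12.13: alcohol → 8.75% → $1.06
Pizza slice $3.30: restaurant meals, buyer-exempt → 0% → $0.00
Art supplies kit $23.03: toys and games → 3% → $0.69
Webcam $81.57: electronics → 6.25% → $5.10
Breakfast burrito $4.27: restaurant meals, buyer-exempt → 0% → $0.00
Picture frame (8x10) $20.40: other taxable items → 9.25% → $1.89
LED flashlight $15.17: other taxable items → 9.25% → $1.40
Umbrella $30.88: other taxable items → 9.25% → $2.86
Subtotal = $289.94; tax = $20.11; total due = $310.05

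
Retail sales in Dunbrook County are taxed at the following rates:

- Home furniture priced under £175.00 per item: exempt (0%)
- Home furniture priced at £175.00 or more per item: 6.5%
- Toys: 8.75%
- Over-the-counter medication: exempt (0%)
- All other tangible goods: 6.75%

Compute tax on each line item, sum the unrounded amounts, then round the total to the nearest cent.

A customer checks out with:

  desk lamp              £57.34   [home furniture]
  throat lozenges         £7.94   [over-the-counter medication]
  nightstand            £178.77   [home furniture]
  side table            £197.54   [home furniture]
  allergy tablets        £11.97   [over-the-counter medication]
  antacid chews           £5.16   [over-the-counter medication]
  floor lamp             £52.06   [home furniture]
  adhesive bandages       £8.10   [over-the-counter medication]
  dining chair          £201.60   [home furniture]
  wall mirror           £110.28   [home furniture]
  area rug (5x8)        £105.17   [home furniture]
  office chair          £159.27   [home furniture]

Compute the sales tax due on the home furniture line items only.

£37.56

Desk lamp £57.34: home furniture, under £175.00 → 0% → £0.00
Nightstand £178.77: home furniture, £175.00 or more → 6.5% → £11.62005
Side table £197.54: home furniture, £175.00 or more → 6.5% → £12.8401
Floor lamp £52.06: home furniture, under £175.00 → 0% → £0.00
Dining chair £201.60: home furniture, £175.00 or more → 6.5% → £13.104
Wall mirror £110.28: home furniture, under £175.00 → 0% → £0.00
Area rug (5x8) £105.17: home furniture, under £175.00 → 0% → £0.00
Office chair £159.27: home furniture, under £175.00 → 0% → £0.00
Tax on home furniture: unrounded sum = £37.56415 → £37.56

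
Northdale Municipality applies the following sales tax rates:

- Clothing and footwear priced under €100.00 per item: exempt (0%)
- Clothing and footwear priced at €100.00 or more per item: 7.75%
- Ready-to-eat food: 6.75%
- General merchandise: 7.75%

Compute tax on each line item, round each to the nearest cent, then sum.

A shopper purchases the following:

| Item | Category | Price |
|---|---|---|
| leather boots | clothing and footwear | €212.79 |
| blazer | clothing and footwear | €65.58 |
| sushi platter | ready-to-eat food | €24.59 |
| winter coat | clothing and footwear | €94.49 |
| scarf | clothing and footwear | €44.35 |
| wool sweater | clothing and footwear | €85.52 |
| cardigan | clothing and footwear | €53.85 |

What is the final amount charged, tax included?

€599.32

Leather boots €212.79: clothing and footwear, €100.00 or more → 7.75% → €16.49
Blazer €65.58: clothing and footwear, under €100.00 → 0% → €0.00
Sushi platter €24.59: ready-to-eat food → 6.75% → €1.66
Winter coat €94.49: clothing and footwear, under €100.00 → 0% → €0.00
Scarf €44.35: clothing and footwear, under €100.00 → 0% → €0.00
Wool sweater €85.52: clothing and footwear, under €100.00 → 0% → €0.00
Cardigan €53.85: clothing and footwear, under €100.00 → 0% → €0.00
Subtotal = €581.17; tax = €18.15; total due = €599.32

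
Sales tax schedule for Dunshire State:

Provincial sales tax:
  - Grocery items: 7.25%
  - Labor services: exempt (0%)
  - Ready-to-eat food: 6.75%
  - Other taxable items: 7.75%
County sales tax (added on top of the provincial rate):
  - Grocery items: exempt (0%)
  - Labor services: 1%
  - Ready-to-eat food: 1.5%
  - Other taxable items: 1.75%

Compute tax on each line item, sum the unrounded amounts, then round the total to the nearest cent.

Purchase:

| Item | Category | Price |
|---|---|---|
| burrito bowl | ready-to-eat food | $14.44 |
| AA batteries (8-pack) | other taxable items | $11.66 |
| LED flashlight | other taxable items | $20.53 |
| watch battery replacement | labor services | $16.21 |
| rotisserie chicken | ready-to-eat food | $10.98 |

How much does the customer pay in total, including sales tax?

$79.14

Burrito bowl $14.44: ready-to-eat food → 6.75% + 1.5% county = 8.25% → $1.1913
AA batteries (8-pack) $11.66: other taxable items → 7.75% + 1.75% county = 9.5% → $1.1077
LED flashlight $20.53: other taxable items → 7.75% + 1.75% county = 9.5% → $1.95035
Watch battery replacement $16.21: labor services → 0% + 1% county = 1% → $0.1621
Rotisserie chicken $10.98: ready-to-eat food → 6.75% + 1.5% county = 8.25% → $0.90585
Subtotal = $73.82; unrounded tax = $5.3173 → $5.32; total due = $79.14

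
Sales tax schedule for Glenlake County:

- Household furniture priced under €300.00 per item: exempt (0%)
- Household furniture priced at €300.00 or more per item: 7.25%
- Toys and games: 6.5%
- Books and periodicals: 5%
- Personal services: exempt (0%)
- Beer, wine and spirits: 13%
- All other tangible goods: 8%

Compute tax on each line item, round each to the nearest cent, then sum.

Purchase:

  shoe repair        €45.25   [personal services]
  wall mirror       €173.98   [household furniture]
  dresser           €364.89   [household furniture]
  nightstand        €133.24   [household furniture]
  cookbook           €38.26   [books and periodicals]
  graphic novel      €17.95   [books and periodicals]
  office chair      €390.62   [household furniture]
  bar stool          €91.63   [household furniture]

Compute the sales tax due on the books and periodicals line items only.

Cookbook €38.26: books and periodicals → 5% → €1.91
Graphic novel €17.95: books and periodicals → 5% → €0.90
Tax on books and periodicals = €1.91 + €0.90 = €2.81

€2.81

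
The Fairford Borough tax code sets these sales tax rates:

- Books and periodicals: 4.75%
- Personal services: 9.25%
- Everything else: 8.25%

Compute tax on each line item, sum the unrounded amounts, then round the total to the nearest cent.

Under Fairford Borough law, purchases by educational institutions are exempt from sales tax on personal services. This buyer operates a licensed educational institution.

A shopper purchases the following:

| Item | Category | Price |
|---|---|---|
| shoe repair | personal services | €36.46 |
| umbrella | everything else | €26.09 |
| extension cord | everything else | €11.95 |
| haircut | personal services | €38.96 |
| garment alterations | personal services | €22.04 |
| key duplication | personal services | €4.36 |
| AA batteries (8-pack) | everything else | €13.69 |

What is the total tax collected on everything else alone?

€4.27

Umbrella €26.09: everything else → 8.25% → €2.152425
Extension cord €11.95: everything else → 8.25% → €0.985875
AA batteries (8-pack) €13.69: everything else → 8.25% → €1.129425
Tax on everything else: unrounded sum = €4.267725 → €4.27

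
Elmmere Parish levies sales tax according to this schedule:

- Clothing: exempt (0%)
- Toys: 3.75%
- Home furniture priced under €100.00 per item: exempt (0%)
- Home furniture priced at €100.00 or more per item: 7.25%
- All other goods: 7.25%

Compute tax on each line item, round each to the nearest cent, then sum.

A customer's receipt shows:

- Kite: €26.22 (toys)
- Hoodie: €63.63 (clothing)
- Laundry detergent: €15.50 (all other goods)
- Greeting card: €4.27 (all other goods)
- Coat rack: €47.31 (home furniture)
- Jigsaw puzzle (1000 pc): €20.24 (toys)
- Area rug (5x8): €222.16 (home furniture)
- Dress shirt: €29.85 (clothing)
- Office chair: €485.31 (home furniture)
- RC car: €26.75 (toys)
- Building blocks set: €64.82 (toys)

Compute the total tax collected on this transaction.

Kite €26.22: toys → 3.75% → €0.98
Hoodie €63.63: clothing → 0% → €0.00
Laundry detergent €15.50: all other goods → 7.25% → €1.12
Greeting card €4.27: all other goods → 7.25% → €0.31
Coat rack €47.31: home furniture, under €100.00 → 0% → €0.00
Jigsaw puzzle (1000 pc) €20.24: toys → 3.75% → €0.76
Area rug (5x8) €222.16: home furniture, €100.00 or more → 7.25% → €16.11
Dress shirt €29.85: clothing → 0% → €0.00
Office chair €485.31: home furniture, €100.00 or more → 7.25% → €35.18
RC car €26.75: toys → 3.75% → €1.00
Building blocks set €64.82: toys → 3.75% → €2.43
Total tax = €0.98 + €1.12 + €0.31 + €0.76 + €16.11 + €35.18 + €1.00 + €2.43 = €57.89

€57.89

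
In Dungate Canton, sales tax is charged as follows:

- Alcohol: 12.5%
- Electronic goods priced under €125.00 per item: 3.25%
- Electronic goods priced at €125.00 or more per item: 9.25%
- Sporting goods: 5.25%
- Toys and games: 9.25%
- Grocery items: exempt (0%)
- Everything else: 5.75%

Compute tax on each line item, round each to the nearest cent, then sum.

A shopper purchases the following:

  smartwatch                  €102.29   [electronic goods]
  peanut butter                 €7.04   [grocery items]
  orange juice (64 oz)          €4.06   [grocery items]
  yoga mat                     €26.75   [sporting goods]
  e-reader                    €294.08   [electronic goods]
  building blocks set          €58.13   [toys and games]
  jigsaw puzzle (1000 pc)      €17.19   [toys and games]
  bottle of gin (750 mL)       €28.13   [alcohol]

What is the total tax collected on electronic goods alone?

Smartwatch €102.29: electronic goods, under €125.00 → 3.25% → €3.32
E-reader €294.08: electronic goods, €125.00 or more → 9.25% → €27.20
Tax on electronic goods = €3.32 + €27.20 = €30.52

€30.52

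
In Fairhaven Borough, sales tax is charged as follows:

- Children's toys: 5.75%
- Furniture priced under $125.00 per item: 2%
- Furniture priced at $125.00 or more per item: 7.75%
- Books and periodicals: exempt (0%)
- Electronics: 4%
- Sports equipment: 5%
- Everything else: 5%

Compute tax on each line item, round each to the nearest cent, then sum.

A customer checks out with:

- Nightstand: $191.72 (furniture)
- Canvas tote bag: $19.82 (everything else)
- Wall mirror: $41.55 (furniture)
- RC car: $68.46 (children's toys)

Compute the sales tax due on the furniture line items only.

Nightstand $191.72: furniture, $125.00 or more → 7.75% → $14.86
Wall mirror $41.55: furniture, under $125.00 → 2% → $0.83
Tax on furniture = $14.86 + $0.83 = $15.69

$15.69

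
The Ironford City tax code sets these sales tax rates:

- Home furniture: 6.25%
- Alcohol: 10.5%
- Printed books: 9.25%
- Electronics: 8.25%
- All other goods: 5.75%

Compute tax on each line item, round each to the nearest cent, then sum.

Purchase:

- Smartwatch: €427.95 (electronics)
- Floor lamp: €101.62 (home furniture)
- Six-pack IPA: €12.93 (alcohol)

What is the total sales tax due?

Smartwatch €427.95: electronics → 8.25% → €35.31
Floor lamp €101.62: home furniture → 6.25% → €6.35
Six-pack IPA €12.93: alcohol → 10.5% → €1.36
Total tax = €35.31 + €6.35 + €1.36 = €43.02

€43.02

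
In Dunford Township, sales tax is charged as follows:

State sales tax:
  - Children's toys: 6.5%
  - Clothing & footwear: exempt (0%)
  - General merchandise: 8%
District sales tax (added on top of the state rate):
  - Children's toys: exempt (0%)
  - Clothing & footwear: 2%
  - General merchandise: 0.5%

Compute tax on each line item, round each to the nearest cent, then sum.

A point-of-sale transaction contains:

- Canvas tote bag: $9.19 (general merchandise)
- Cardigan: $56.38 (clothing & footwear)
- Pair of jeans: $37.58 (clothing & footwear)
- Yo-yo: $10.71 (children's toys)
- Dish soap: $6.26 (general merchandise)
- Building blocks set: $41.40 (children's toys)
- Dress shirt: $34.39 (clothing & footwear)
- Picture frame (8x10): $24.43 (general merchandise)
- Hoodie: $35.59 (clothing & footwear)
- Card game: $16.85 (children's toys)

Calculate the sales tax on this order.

Canvas tote bag $9.19: general merchandise → 8% + 0.5% district = 8.5% → $0.78
Cardigan $56.38: clothing & footwear → 0% + 2% district = 2% → $1.13
Pair of jeans $37.58: clothing & footwear → 0% + 2% district = 2% → $0.75
Yo-yo $10.71: children's toys → 6.5% + 0% district = 6.5% → $0.70
Dish soap $6.26: general merchandise → 8% + 0.5% district = 8.5% → $0.53
Building blocks set $41.40: children's toys → 6.5% + 0% district = 6.5% → $2.69
Dress shirt $34.39: clothing & footwear → 0% + 2% district = 2% → $0.69
Picture frame (8x10) $24.43: general merchandise → 8% + 0.5% district = 8.5% → $2.08
Hoodie $35.59: clothing & footwear → 0% + 2% district = 2% → $0.71
Card game $16.85: children's toys → 6.5% + 0% district = 6.5% → $1.10
Total tax = $0.78 + $1.13 + $0.75 + $0.70 + $0.53 + $2.69 + $0.69 + $2.08 + $0.71 + $1.10 = $11.16

$11.16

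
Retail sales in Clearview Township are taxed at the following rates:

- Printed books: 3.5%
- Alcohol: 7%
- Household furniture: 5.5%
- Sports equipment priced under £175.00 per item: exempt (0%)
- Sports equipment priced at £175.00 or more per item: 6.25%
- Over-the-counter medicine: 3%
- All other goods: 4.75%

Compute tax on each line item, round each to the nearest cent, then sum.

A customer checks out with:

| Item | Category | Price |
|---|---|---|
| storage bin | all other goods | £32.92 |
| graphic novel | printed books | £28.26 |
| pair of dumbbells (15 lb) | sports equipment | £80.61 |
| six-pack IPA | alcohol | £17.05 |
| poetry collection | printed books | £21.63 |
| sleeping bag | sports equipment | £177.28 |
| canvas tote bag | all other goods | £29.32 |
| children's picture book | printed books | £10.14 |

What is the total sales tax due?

£17.32

Storage bin £32.92: all other goods → 4.75% → £1.56
Graphic novel £28.26: printed books → 3.5% → £0.99
Pair of dumbbells (15 lb) £80.61: sports equipment, under £175.00 → 0% → £0.00
Six-pack IPA £17.05: alcohol → 7% → £1.19
Poetry collection £21.63: printed books → 3.5% → £0.76
Sleeping bag £177.28: sports equipment, £175.00 or more → 6.25% → £11.08
Canvas tote bag £29.32: all other goods → 4.75% → £1.39
Children's picture book £10.14: printed books → 3.5% → £0.35
Total tax = £1.56 + £0.99 + £1.19 + £0.76 + £11.08 + £1.39 + £0.35 = £17.32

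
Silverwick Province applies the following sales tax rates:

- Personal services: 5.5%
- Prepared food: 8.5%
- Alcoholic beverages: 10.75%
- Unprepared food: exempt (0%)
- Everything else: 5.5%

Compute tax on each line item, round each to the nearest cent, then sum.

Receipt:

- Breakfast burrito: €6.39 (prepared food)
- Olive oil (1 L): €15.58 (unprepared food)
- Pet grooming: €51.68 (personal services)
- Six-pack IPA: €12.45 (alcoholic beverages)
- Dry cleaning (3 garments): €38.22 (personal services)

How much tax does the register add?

€6.82

Breakfast burrito €6.39: prepared food → 8.5% → €0.54
Olive oil (1 L) €15.58: unprepared food → 0% → €0.00
Pet grooming €51.68: personal services → 5.5% → €2.84
Six-pack IPA €12.45: alcoholic beverages → 10.75% → €1.34
Dry cleaning (3 garments) €38.22: personal services → 5.5% → €2.10
Total tax = €0.54 + €2.84 + €1.34 + €2.10 = €6.82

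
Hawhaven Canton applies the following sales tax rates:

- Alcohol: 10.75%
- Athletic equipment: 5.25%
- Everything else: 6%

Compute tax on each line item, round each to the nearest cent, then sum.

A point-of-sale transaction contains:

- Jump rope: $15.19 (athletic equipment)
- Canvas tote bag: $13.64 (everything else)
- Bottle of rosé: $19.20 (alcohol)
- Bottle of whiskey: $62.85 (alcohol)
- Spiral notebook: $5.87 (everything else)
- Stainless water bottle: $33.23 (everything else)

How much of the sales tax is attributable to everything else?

Canvas tote bag $13.64: everything else → 6% → $0.82
Spiral notebook $5.87: everything else → 6% → $0.35
Stainless water bottle $33.23: everything else → 6% → $1.99
Tax on everything else = $0.82 + $0.35 + $1.99 = $3.16

$3.16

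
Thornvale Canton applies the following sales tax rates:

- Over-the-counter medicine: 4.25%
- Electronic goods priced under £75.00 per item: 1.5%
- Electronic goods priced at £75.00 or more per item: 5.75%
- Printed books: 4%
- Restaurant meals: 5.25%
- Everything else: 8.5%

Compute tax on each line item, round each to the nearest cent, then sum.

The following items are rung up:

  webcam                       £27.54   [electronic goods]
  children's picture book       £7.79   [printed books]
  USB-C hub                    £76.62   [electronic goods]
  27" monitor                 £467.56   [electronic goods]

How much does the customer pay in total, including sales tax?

£611.52

Webcam £27.54: electronic goods, under £75.00 → 1.5% → £0.41
Children's picture book £7.79: printed books → 4% → £0.31
USB-C hub £76.62: electronic goods, £75.00 or more → 5.75% → £4.41
27" monitor £467.56: electronic goods, £75.00 or more → 5.75% → £26.88
Subtotal = £579.51; tax = £32.01; total due = £611.52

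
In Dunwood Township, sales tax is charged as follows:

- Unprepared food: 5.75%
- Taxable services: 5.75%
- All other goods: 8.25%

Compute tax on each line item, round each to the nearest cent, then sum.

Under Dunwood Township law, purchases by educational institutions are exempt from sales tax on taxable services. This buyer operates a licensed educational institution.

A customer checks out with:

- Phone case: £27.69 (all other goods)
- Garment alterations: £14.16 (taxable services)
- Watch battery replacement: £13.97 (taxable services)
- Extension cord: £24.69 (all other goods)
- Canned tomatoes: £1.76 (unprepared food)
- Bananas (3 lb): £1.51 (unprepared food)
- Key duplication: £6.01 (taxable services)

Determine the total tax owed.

Phone case £27.69: all other goods → 8.25% → £2.28
Garment alterations £14.16: taxable services, buyer-exempt → 0% → £0.00
Watch battery replacement £13.97: taxable services, buyer-exempt → 0% → £0.00
Extension cord £24.69: all other goods → 8.25% → £2.04
Canned tomatoes £1.76: unprepared food → 5.75% → £0.10
Bananas (3 lb) £1.51: unprepared food → 5.75% → £0.09
Key duplication £6.01: taxable services, buyer-exempt → 0% → £0.00
Total tax = £2.28 + £2.04 + £0.10 + £0.09 = £4.51

£4.51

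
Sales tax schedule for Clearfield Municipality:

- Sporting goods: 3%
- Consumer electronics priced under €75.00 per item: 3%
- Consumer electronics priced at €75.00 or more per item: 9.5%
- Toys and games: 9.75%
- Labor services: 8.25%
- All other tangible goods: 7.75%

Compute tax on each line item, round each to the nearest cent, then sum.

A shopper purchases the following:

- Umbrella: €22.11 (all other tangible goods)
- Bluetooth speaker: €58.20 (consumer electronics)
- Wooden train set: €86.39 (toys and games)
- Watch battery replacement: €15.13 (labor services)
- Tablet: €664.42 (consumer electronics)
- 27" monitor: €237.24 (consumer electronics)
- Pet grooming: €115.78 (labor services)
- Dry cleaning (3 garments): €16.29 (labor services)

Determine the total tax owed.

Umbrella €22.11: all other tangible goods → 7.75% → €1.71
Bluetooth speaker €58.20: consumer electronics, under €75.00 → 3% → €1.75
Wooden train set €86.39: toys and games → 9.75% → €8.42
Watch battery replacement €15.13: labor services → 8.25% → €1.25
Tablet €664.42: consumer electronics, €75.00 or more → 9.5% → €63.12
27" monitor €237.24: consumer electronics, €75.00 or more → 9.5% → €22.54
Pet grooming €115.78: labor services → 8.25% → €9.55
Dry cleaning (3 garments) €16.29: labor services → 8.25% → €1.34
Total tax = €1.71 + €1.75 + €8.42 + €1.25 + €63.12 + €22.54 + €9.55 + €1.34 = €109.68

€109.68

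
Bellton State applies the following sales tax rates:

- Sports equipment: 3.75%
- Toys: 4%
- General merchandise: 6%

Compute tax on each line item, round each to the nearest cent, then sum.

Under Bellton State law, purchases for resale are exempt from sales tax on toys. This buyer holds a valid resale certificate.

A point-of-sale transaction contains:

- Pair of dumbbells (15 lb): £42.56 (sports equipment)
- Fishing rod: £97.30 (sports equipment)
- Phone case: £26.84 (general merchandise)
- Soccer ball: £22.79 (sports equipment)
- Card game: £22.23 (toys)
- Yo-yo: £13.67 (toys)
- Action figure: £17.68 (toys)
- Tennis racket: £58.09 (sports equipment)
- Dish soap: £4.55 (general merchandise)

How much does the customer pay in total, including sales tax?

Pair of dumbbells (15 lb) £42.56: sports equipment → 3.75% → £1.60
Fishing rod £97.30: sports equipment → 3.75% → £3.65
Phone case £26.84: general merchandise → 6% → £1.61
Soccer ball £22.79: sports equipment → 3.75% → £0.85
Card game £22.23: toys, buyer-exempt → 0% → £0.00
Yo-yo £13.67: toys, buyer-exempt → 0% → £0.00
Action figure £17.68: toys, buyer-exempt → 0% → £0.00
Tennis racket £58.09: sports equipment → 3.75% → £2.18
Dish soap £4.55: general merchandise → 6% → £0.27
Subtotal = £305.71; tax = £10.16; total due = £315.87

£315.87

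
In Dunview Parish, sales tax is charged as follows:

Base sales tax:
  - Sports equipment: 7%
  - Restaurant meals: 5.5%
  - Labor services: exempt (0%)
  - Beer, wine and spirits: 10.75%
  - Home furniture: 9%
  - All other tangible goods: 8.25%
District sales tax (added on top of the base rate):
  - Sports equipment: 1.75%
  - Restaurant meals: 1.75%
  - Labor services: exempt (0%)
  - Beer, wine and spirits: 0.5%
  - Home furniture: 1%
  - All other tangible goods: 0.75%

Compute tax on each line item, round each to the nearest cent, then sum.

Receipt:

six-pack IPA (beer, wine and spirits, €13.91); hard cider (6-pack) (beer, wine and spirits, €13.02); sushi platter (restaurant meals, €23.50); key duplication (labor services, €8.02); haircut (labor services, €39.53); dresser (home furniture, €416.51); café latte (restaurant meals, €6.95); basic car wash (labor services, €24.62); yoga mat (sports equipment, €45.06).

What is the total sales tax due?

Six-pack IPA €13.91: beer, wine and spirits → 10.75% + 0.5% district = 11.25% → €1.56
Hard cider (6-pack) €13.02: beer, wine and spirits → 10.75% + 0.5% district = 11.25% → €1.46
Sushi platter €23.50: restaurant meals → 5.5% + 1.75% district = 7.25% → €1.70
Key duplication €8.02: labor services → 0% + 0% district = 0% → €0.00
Haircut €39.53: labor services → 0% + 0% district = 0% → €0.00
Dresser €416.51: home furniture → 9% + 1% district = 10% → €41.65
Café latte €6.95: restaurant meals → 5.5% + 1.75% district = 7.25% → €0.50
Basic car wash €24.62: labor services → 0% + 0% district = 0% → €0.00
Yoga mat €45.06: sports equipment → 7% + 1.75% district = 8.75% → €3.94
Total tax = €1.56 + €1.46 + €1.70 + €41.65 + €0.50 + €3.94 = €50.81

€50.81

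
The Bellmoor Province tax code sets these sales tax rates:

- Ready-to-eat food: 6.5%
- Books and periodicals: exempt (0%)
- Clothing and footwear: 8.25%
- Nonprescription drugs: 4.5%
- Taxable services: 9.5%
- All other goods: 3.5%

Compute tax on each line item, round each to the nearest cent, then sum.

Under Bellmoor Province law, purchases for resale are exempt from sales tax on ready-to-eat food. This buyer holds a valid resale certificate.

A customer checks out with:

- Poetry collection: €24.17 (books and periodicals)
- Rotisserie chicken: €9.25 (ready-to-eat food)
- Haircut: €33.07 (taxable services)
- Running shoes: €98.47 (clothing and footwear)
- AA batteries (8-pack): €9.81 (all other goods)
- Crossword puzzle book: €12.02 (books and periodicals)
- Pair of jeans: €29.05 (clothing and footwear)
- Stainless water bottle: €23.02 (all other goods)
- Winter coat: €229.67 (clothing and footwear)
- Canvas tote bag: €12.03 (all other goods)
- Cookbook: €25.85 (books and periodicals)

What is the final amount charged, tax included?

€540.59

Poetry collection €24.17: books and periodicals → 0% → €0.00
Rotisserie chicken €9.25: ready-to-eat food, buyer-exempt → 0% → €0.00
Haircut €33.07: taxable services → 9.5% → €3.14
Running shoes €98.47: clothing and footwear → 8.25% → €8.12
AA batteries (8-pack) €9.81: all other goods → 3.5% → €0.34
Crossword puzzle book €12.02: books and periodicals → 0% → €0.00
Pair of jeans €29.05: clothing and footwear → 8.25% → €2.40
Stainless water bottle €23.02: all other goods → 3.5% → €0.81
Winter coat €229.67: clothing and footwear → 8.25% → €18.95
Canvas tote bag €12.03: all other goods → 3.5% → €0.42
Cookbook €25.85: books and periodicals → 0% → €0.00
Subtotal = €506.41; tax = €34.18; total due = €540.59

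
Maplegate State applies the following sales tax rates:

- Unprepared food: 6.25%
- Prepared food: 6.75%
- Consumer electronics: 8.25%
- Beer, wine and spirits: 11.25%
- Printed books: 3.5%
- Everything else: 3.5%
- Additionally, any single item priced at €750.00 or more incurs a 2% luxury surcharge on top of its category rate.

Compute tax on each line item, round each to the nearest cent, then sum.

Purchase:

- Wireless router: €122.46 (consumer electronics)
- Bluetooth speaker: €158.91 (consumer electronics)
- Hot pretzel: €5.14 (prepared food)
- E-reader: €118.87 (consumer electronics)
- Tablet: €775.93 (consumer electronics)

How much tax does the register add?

Wireless router €122.46: consumer electronics → 8.25% → €10.10
Bluetooth speaker €158.91: consumer electronics → 8.25% → €13.11
Hot pretzel €5.14: prepared food → 6.75% → €0.35
E-reader €118.87: consumer electronics → 8.25% → €9.81
Tablet €775.93: consumer electronics → 8.25% + 2% surcharge = 10.25% → €79.53
Total tax = €10.10 + €13.11 + €0.35 + €9.81 + €79.53 = €112.90

€112.90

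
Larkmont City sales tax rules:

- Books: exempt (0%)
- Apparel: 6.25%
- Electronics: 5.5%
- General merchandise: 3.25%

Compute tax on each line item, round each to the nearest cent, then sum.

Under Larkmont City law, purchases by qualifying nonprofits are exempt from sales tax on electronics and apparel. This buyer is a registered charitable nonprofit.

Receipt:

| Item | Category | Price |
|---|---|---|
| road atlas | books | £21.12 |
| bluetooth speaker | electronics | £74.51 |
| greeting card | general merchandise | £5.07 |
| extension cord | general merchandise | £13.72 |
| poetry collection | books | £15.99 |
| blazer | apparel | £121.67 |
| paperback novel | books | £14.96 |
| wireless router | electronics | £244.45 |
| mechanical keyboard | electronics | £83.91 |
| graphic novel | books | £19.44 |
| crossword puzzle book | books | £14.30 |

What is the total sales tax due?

£0.61

Road atlas £21.12: books → 0% → £0.00
Bluetooth speaker £74.51: electronics, buyer-exempt → 0% → £0.00
Greeting card £5.07: general merchandise → 3.25% → £0.16
Extension cord £13.72: general merchandise → 3.25% → £0.45
Poetry collection £15.99: books → 0% → £0.00
Blazer £121.67: apparel, buyer-exempt → 0% → £0.00
Paperback novel £14.96: books → 0% → £0.00
Wireless router £244.45: electronics, buyer-exempt → 0% → £0.00
Mechanical keyboard £83.91: electronics, buyer-exempt → 0% → £0.00
Graphic novel £19.44: books → 0% → £0.00
Crossword puzzle book £14.30: books → 0% → £0.00
Total tax = £0.16 + £0.45 = £0.61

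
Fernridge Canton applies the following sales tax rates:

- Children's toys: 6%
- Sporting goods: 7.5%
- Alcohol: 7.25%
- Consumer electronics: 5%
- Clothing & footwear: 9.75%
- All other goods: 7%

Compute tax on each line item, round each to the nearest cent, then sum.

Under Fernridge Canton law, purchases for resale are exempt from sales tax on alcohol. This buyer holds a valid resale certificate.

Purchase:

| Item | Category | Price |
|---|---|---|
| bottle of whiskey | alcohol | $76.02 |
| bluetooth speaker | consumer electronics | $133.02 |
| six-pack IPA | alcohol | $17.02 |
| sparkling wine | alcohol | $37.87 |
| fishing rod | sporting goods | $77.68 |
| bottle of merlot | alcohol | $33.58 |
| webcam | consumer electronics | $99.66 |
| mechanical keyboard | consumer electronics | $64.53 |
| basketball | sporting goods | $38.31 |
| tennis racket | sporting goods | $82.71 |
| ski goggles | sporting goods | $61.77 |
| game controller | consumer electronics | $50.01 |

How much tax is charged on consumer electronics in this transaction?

$17.36

Bluetooth speaker $133.02: consumer electronics → 5% → $6.65
Webcam $99.66: consumer electronics → 5% → $4.98
Mechanical keyboard $64.53: consumer electronics → 5% → $3.23
Game controller $50.01: consumer electronics → 5% → $2.50
Tax on consumer electronics = $6.65 + $4.98 + $3.23 + $2.50 = $17.36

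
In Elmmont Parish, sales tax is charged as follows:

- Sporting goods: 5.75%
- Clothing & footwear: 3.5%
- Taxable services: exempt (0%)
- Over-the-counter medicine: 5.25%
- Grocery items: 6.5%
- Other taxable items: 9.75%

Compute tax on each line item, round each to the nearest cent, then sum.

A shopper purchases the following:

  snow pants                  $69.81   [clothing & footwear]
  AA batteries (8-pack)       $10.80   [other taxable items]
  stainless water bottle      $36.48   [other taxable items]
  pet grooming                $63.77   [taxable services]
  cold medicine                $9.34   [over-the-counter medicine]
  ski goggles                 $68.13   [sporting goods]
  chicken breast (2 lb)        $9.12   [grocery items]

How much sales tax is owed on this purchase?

$12.05

Snow pants $69.81: clothing & footwear → 3.5% → $2.44
AA batteries (8-pack) $10.80: other taxable items → 9.75% → $1.05
Stainless water bottle $36.48: other taxable items → 9.75% → $3.56
Pet grooming $63.77: taxable services → 0% → $0.00
Cold medicine $9.34: over-the-counter medicine → 5.25% → $0.49
Ski goggles $68.13: sporting goods → 5.75% → $3.92
Chicken breast (2 lb) $9.12: grocery items → 6.5% → $0.59
Total tax = $2.44 + $1.05 + $3.56 + $0.49 + $3.92 + $0.59 = $12.05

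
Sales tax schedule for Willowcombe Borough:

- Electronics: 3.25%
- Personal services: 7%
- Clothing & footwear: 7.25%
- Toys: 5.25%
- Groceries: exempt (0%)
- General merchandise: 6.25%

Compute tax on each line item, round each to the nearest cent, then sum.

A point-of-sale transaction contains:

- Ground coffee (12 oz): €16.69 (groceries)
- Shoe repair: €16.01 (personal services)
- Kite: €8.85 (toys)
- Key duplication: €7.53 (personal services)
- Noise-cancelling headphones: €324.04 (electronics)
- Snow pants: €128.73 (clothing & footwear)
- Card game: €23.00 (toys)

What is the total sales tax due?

Ground coffee (12 oz) €16.69: groceries → 0% → €0.00
Shoe repair €16.01: personal services → 7% → €1.12
Kite €8.85: toys → 5.25% → €0.46
Key duplication €7.53: personal services → 7% → €0.53
Noise-cancelling headphones €324.04: electronics → 3.25% → €10.53
Snow pants €128.73: clothing & footwear → 7.25% → €9.33
Card game €23.00: toys → 5.25% → €1.21
Total tax = €1.12 + €0.46 + €0.53 + €10.53 + €9.33 + €1.21 = €23.18

€23.18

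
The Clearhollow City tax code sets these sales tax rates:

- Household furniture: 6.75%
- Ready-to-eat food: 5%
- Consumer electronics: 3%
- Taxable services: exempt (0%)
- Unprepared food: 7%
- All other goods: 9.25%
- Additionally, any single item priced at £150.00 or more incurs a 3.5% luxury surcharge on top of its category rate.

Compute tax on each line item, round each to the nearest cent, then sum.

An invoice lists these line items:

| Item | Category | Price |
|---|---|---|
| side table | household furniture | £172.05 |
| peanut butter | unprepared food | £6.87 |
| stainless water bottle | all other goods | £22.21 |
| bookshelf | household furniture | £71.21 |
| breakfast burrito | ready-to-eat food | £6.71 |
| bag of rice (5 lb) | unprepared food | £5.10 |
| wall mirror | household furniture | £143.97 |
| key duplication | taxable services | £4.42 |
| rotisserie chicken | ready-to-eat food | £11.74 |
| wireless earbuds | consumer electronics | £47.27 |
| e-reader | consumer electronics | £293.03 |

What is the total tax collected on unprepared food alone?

Peanut butter £6.87: unprepared food → 7% → £0.48
Bag of rice (5 lb) £5.10: unprepared food → 7% → £0.36
Tax on unprepared food = £0.48 + £0.36 = £0.84

£0.84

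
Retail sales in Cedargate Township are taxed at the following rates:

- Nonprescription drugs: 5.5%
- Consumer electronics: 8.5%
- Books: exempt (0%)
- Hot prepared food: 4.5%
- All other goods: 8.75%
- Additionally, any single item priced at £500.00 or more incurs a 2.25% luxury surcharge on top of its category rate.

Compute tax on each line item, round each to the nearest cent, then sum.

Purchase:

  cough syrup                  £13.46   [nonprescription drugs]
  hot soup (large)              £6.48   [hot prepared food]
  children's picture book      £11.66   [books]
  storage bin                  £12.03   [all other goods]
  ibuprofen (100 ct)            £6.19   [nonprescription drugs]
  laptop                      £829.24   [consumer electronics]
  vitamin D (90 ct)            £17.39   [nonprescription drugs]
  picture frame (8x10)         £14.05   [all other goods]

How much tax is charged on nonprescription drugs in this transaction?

Cough syrup £13.46: nonprescription drugs → 5.5% → £0.74
Ibuprofen (100 ct) £6.19: nonprescription drugs → 5.5% → £0.34
Vitamin D (90 ct) £17.39: nonprescription drugs → 5.5% → £0.96
Tax on nonprescription drugs = £0.74 + £0.34 + £0.96 = £2.04

£2.04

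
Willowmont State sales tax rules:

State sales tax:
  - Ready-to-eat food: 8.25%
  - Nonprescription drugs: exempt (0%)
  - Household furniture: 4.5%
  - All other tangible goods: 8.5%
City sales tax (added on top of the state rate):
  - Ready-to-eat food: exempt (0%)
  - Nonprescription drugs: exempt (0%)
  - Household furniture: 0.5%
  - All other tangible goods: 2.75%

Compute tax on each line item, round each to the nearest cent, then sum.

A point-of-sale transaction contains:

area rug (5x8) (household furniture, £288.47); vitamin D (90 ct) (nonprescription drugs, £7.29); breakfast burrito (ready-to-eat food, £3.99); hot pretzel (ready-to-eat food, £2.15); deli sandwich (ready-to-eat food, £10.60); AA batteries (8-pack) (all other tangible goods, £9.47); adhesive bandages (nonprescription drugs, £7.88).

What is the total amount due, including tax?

£346.72

Area rug (5x8) £288.47: household furniture → 4.5% + 0.5% city = 5% → £14.42
Vitamin D (90 ct) £7.29: nonprescription drugs → 0% + 0% city = 0% → £0.00
Breakfast burrito £3.99: ready-to-eat food → 8.25% + 0% city = 8.25% → £0.33
Hot pretzel £2.15: ready-to-eat food → 8.25% + 0% city = 8.25% → £0.18
Deli sandwich £10.60: ready-to-eat food → 8.25% + 0% city = 8.25% → £0.87
AA batteries (8-pack) £9.47: all other tangible goods → 8.5% + 2.75% city = 11.25% → £1.07
Adhesive bandages £7.88: nonprescription drugs → 0% + 0% city = 0% → £0.00
Subtotal = £329.85; tax = £16.87; total due = £346.72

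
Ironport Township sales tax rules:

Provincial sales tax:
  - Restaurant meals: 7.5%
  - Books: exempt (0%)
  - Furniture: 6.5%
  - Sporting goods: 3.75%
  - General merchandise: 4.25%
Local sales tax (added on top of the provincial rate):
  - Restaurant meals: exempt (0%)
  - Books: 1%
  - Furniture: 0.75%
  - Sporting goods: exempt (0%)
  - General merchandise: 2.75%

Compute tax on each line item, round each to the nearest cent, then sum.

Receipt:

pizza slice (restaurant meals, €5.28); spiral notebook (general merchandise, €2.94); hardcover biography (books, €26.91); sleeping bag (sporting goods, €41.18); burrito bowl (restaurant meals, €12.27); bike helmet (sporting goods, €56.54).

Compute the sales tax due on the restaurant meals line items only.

Pizza slice €5.28: restaurant meals → 7.5% + 0% local = 7.5% → €0.40
Burrito bowl €12.27: restaurant meals → 7.5% + 0% local = 7.5% → €0.92
Tax on restaurant meals = €0.40 + €0.92 = €1.32

€1.32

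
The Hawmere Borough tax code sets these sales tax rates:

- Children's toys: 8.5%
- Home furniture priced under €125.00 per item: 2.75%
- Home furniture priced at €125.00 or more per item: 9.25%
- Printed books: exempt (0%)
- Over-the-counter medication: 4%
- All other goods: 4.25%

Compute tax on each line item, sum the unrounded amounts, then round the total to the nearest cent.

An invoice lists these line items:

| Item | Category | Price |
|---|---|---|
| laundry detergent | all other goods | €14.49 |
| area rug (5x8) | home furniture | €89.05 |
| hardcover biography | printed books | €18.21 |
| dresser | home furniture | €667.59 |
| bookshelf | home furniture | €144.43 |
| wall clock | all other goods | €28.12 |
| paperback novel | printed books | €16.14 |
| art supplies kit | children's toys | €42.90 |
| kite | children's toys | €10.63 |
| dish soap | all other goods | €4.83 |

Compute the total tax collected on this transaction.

Laundry detergent €14.49: all other goods → 4.25% → €0.615825
Area rug (5x8) €89.05: home furniture, under €125.00 → 2.75% → €2.448875
Hardcover biography €18.21: printed books → 0% → €0.00
Dresser €667.59: home furniture, €125.00 or more → 9.25% → €61.752075
Bookshelf €144.43: home furniture, €125.00 or more → 9.25% → €13.359775
Wall clock €28.12: all other goods → 4.25% → €1.1951
Paperback novel €16.14: printed books → 0% → €0.00
Art supplies kit €42.90: children's toys → 8.5% → €3.6465
Kite €10.63: children's toys → 8.5% → €0.90355
Dish soap €4.83: all other goods → 4.25% → €0.205275
Unrounded tax sum = €84.126975 → €84.13

€84.13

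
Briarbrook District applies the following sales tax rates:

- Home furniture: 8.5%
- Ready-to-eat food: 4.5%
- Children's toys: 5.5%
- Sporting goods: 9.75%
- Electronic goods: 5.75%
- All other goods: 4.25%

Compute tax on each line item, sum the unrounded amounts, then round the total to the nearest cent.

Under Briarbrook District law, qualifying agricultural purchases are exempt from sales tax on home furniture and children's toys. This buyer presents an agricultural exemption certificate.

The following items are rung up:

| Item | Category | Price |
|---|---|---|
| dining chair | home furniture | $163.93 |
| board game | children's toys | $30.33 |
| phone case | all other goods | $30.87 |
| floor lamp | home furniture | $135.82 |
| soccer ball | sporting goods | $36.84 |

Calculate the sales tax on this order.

$4.90

Dining chair $163.93: home furniture, buyer-exempt → 0% → $0.00
Board game $30.33: children's toys, buyer-exempt → 0% → $0.00
Phone case $30.87: all other goods → 4.25% → $1.311975
Floor lamp $135.82: home furniture, buyer-exempt → 0% → $0.00
Soccer ball $36.84: sporting goods → 9.75% → $3.5919
Unrounded tax sum = $4.903875 → $4.90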